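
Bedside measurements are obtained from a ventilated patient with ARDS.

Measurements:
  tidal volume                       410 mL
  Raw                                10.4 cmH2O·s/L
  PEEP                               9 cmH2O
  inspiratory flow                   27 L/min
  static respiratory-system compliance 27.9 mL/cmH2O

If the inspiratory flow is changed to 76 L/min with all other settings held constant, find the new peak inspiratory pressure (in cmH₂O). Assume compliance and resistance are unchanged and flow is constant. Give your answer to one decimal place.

36.9

Flow: 27 L/min ÷ 60 = 0.45 L/s.
New flow: 76 L/min ÷ 60 = 1.2667 L/s.
PIP = Vt/C + R·V̇ + PEEP (constant-flow equation of motion).
Only the resistive term changes: ΔPIP = R × ΔV̇ = 10.4 × (1.2667 − 0.45) = 10.4 × 0.8167 = 8.494 cmH2O.
Original PIP = 410/27.9 + 10.4×0.45 + 9 = 28.375 cmH2O; new PIP = 28.375 + (8.494) = 36.869 cmH2O.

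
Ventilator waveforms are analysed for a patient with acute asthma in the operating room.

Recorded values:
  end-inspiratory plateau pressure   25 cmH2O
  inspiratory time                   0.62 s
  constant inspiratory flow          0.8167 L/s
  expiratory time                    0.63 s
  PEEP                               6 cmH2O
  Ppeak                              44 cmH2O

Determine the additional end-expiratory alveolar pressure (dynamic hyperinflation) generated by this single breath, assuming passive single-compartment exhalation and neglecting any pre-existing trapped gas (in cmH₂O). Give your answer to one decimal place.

Vt = flow × Ti = 0.8167 L/s × 0.62 s × 1000 mL/L = 506.35 mL.
R = (PIP − Pplat)/V̇ = (44 − 25) / 0.8167 = 19.0/0.8167 = 23.264 cmH2O·s/L.
C = Vt/(Pplat − PEEP) = 506.35 / (25 − 6) = 506.35/19.0 = 26.65 mL/cmH2O.
τ = R × C = 23.264 × 0.02665 L/cmH2O = 0.62 s.
Fraction remaining = e^(−Te/τ) = e^(−0.63/0.62) = 0.362; trapped volume = 506.35 × 0.362 = 183.3 mL.
Additional alveolar pressure from trapping ≈ V_trapped / C = 183.3 / 26.65 = 6.878 cmH2O.

6.9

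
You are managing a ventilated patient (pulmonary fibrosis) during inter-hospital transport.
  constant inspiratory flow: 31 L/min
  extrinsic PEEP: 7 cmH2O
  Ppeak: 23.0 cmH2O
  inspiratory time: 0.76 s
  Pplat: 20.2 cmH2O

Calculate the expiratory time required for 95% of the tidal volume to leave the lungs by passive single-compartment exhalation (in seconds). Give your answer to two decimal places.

0.48

Flow: 31 L/min ÷ 60 = 0.5167 L/s.
Vt = flow × Ti = 0.5167 L/s × 0.76 s × 1000 mL/L = 392.69 mL.
R = (PIP − Pplat)/V̇ = (23.0 − 20.2) / 0.5167 = 2.8/0.5167 = 5.419 cmH2O·s/L.
C = Vt/(Pplat − PEEP) = 392.69 / (20.2 − 7) = 392.69/13.2 = 29.749 mL/cmH2O.
τ = R × C = 5.419 × 0.02975 L/cmH2O = 0.1612 s.
t = −τ·ln(1 − 0.95) = −0.1612·ln(0.05) = 0.4829 s.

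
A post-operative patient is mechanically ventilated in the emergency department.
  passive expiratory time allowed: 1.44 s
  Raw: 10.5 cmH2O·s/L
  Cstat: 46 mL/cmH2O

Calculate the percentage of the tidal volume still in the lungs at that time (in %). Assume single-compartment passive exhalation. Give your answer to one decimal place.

τ = R × C = 10.5 × 46 mL/cmH2O = 10.5 × 0.046 L/cmH2O = 0.483 s.
Passive exhalation: V(t)/V₀ = e^(−t/τ) = e^(−1.44/0.483) = 0.05072.
Fraction remaining = 0.05072 → 5.072%.

5.1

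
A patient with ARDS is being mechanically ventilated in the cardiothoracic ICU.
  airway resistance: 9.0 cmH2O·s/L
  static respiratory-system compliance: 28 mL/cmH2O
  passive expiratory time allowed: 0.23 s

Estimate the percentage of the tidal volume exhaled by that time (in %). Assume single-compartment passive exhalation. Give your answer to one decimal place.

τ = R × C = 9.0 × 28 mL/cmH2O = 9.0 × 0.028 L/cmH2O = 0.252 s.
Passive exhalation: V(t)/V₀ = e^(−t/τ) = e^(−0.23/0.252) = 0.4014.
Fraction exhaled = 1 − 0.4014 = 0.5986 → 59.86%.

59.9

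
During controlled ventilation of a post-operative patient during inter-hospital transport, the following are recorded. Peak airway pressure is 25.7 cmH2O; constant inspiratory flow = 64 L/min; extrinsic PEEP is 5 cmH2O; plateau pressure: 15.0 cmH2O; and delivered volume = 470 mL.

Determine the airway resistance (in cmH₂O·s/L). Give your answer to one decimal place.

Flow: 64 L/min ÷ 60 = 1.0667 L/s.
Raw = (PIP − Pplat) / flow = (25.7 − 15.0) / 1.0667 = 10.7 / 1.0667 = 10.031 cmH2O·s/L.

10.0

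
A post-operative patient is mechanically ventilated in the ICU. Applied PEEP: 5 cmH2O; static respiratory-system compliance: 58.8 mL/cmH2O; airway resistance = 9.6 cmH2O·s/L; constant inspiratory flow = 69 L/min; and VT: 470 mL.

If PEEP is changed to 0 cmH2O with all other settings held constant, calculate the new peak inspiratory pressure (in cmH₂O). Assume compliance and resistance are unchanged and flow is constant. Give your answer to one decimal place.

19.0

Flow: 69 L/min ÷ 60 = 1.15 L/s.
PIP = Vt/C + R·V̇ + PEEP (constant-flow equation of motion).
Only the baseline term changes: ΔPIP = ΔPEEP = 0 − 5 = -5.0 cmH2O.
Original PIP = 470/58.8 + 9.6×1.15 + 5 = 24.033 cmH2O; new PIP = 24.033 + (-5.0) = 19.033 cmH2O.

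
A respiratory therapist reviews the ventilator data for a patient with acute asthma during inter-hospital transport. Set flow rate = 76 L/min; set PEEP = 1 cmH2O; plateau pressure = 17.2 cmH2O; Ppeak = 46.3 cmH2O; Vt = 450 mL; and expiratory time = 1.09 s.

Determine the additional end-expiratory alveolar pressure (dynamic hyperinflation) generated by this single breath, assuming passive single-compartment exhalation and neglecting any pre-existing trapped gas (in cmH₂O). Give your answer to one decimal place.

2.9

Flow: 76 L/min ÷ 60 = 1.2667 L/s.
R = (PIP − Pplat)/V̇ = (46.3 − 17.2) / 1.2667 = 29.1/1.2667 = 22.973 cmH2O·s/L.
C = Vt/(Pplat − PEEP) = 450.0 / (17.2 − 1) = 450.0/16.2 = 27.778 mL/cmH2O.
τ = R × C = 22.973 × 0.02778 L/cmH2O = 0.6382 s.
Fraction remaining = e^(−Te/τ) = e^(−1.09/0.6382) = 0.1812; trapped volume = 450.0 × 0.1812 = 81.54 mL.
Additional alveolar pressure from trapping ≈ V_trapped / C = 81.54 / 27.778 = 2.935 cmH2O.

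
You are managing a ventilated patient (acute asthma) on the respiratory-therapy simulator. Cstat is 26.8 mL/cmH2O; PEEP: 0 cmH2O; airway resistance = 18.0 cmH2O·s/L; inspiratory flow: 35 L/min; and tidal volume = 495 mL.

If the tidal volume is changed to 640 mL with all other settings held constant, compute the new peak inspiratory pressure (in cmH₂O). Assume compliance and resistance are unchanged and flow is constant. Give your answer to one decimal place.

34.4

Flow: 35 L/min ÷ 60 = 0.5833 L/s.
PIP = Vt/C + R·V̇ + PEEP (constant-flow equation of motion).
Only the elastic term changes: ΔPIP = ΔVt / C = (640 − 495) / 26.8 = 5.41 cmH2O.
Original PIP = 495/26.8 + 18.0×0.5833 + 0 = 28.97 cmH2O; new PIP = 28.97 + (5.41) = 34.38 cmH2O.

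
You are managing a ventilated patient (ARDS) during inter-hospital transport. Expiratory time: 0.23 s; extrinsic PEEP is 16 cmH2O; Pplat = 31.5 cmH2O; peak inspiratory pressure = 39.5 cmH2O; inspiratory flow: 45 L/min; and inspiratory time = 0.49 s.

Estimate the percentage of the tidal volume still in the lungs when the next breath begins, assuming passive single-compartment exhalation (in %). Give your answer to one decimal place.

40.3

Flow: 45 L/min ÷ 60 = 0.75 L/s.
Vt = flow × Ti = 0.75 L/s × 0.49 s × 1000 mL/L = 367.5 mL.
R = (PIP − Pplat)/V̇ = (39.5 − 31.5) / 0.75 = 8.0/0.75 = 10.667 cmH2O·s/L.
C = Vt/(Pplat − PEEP) = 367.5 / (31.5 − 16) = 367.5/15.5 = 23.71 mL/cmH2O.
τ = R × C = 10.667 × 0.02371 L/cmH2O = 0.2529 s.
Fraction remaining at end-expiration = e^(−Te/τ) = e^(−0.23/0.2529) = 0.4027 → 40.27%.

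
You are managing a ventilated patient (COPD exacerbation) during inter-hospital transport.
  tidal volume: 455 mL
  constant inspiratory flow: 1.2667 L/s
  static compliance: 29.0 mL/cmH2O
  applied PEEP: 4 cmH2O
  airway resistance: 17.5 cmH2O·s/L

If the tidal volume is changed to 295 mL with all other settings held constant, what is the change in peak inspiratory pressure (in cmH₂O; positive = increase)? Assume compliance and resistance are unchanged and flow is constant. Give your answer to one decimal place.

PIP = Vt/C + R·V̇ + PEEP (constant-flow equation of motion).
Only the elastic term changes: ΔPIP = ΔVt / C = (295 − 455) / 29.0 = -5.517 cmH2O.

-5.5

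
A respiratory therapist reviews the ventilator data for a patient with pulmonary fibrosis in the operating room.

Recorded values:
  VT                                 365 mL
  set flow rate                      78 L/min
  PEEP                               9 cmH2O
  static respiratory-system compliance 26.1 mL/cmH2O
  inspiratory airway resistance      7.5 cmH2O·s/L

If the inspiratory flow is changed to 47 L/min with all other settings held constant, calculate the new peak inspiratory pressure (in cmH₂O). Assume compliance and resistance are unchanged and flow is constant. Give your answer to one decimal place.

28.9

Flow: 78 L/min ÷ 60 = 1.3 L/s.
New flow: 47 L/min ÷ 60 = 0.7833 L/s.
PIP = Vt/C + R·V̇ + PEEP (constant-flow equation of motion).
Only the resistive term changes: ΔPIP = R × ΔV̇ = 7.5 × (0.7833 − 1.3) = 7.5 × -0.5167 = -3.875 cmH2O.
Original PIP = 365/26.1 + 7.5×1.3 + 9 = 32.735 cmH2O; new PIP = 32.735 + (-3.875) = 28.86 cmH2O.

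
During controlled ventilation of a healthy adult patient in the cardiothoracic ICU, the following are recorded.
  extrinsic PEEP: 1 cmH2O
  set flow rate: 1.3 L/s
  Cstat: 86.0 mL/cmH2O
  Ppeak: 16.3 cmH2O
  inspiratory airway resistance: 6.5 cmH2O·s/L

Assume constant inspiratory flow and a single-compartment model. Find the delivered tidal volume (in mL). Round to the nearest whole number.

589

Equation of motion (constant flow): PIP = Vt/C + R·V̇ + PEEP.
Vt/C = PIP − R·V̇ − PEEP = 16.3 − 8.45 − 1 = 6.85 cmH2O.
Vt = C × 6.85 = 86.0 × 6.85 = 589.1 mL.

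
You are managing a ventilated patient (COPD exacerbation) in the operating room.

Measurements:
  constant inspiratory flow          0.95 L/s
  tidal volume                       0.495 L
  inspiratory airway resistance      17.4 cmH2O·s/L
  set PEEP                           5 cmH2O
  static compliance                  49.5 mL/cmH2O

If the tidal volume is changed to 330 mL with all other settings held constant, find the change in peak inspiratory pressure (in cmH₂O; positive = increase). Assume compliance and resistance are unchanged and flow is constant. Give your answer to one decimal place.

-3.3

PIP = Vt/C + R·V̇ + PEEP (constant-flow equation of motion).
Only the elastic term changes: ΔPIP = ΔVt / C = (330 − 495) / 49.5 = -3.333 cmH2O.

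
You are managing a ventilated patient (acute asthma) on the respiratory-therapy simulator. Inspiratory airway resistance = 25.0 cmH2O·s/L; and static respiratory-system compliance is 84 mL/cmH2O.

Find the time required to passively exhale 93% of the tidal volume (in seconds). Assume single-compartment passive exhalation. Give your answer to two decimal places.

τ = R × C = 25.0 × 84 mL/cmH2O = 25.0 × 0.084 L/cmH2O = 2.1 s.
Exhaled fraction f = 1 − e^(−t/τ) → t = −τ·ln(1 − f) = −2.1·ln(0.07) = 5.584 s.

5.58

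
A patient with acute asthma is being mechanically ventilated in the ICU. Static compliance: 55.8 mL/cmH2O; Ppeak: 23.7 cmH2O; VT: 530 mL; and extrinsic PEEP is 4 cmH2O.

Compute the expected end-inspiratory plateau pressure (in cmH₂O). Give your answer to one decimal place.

Pplat = PEEP + Vt / Cstat = 4 + 530 / 55.8 = 4 + 9.498 = 13.498 cmH2O.

13.5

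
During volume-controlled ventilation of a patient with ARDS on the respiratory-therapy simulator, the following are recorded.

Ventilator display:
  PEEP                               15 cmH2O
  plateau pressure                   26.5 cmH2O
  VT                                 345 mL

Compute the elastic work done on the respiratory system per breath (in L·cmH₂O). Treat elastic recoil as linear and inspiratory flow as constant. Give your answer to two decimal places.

Elastic work ≈ ½ × (Pplat − PEEP) × Vt = 0.5 × (26.5 − 15) × 0.345 L = 0.5 × 11.5 × 0.345 = 1.984 L·cmH2O.

1.98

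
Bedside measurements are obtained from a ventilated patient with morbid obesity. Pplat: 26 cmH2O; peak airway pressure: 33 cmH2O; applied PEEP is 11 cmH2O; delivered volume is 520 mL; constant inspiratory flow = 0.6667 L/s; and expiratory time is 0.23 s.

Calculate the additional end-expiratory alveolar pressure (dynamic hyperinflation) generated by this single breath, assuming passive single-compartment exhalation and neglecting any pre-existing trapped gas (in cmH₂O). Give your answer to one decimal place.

8.0

R = (PIP − Pplat)/V̇ = (33 − 26) / 0.6667 = 7.0/0.6667 = 10.499 cmH2O·s/L.
C = Vt/(Pplat − PEEP) = 520.0 / (26 − 11) = 520.0/15.0 = 34.667 mL/cmH2O.
τ = R × C = 10.499 × 0.03467 L/cmH2O = 0.364 s.
Fraction remaining = e^(−Te/τ) = e^(−0.23/0.364) = 0.5316; trapped volume = 520.0 × 0.5316 = 276.43 mL.
Additional alveolar pressure from trapping ≈ V_trapped / C = 276.43 / 34.667 = 7.974 cmH2O.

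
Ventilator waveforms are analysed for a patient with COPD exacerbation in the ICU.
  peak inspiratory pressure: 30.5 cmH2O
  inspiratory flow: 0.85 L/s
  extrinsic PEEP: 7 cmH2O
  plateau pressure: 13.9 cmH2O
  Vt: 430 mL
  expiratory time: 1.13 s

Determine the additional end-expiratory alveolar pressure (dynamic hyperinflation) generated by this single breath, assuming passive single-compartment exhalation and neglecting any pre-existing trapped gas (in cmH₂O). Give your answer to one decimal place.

R = (PIP − Pplat)/V̇ = (30.5 − 13.9) / 0.85 = 16.6/0.85 = 19.529 cmH2O·s/L.
C = Vt/(Pplat − PEEP) = 430.0 / (13.9 − 7) = 430.0/6.9 = 62.319 mL/cmH2O.
τ = R × C = 19.529 × 0.06232 L/cmH2O = 1.217 s.
Fraction remaining = e^(−Te/τ) = e^(−1.13/1.217) = 0.3951; trapped volume = 430.0 × 0.3951 = 169.89 mL.
Additional alveolar pressure from trapping ≈ V_trapped / C = 169.89 / 62.319 = 2.726 cmH2O.

2.7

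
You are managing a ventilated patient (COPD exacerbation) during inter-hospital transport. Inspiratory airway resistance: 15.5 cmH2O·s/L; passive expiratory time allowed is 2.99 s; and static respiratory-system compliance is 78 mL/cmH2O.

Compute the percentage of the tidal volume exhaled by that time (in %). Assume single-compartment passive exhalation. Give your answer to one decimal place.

91.6

τ = R × C = 15.5 × 78 mL/cmH2O = 15.5 × 0.078 L/cmH2O = 1.209 s.
Passive exhalation: V(t)/V₀ = e^(−t/τ) = e^(−2.99/1.209) = 0.08432.
Fraction exhaled = 1 − 0.08432 = 0.9157 → 91.57%.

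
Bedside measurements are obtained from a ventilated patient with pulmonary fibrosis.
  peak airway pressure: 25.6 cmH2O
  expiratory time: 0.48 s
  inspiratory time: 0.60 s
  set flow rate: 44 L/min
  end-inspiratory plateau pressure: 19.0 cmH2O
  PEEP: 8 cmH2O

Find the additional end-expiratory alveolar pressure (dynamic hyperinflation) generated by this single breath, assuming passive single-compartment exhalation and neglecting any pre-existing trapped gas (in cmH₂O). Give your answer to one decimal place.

Flow: 44 L/min ÷ 60 = 0.7333 L/s.
Vt = flow × Ti = 0.7333 L/s × 0.60 s × 1000 mL/L = 439.98 mL.
R = (PIP − Pplat)/V̇ = (25.6 − 19.0) / 0.7333 = 6.6/0.7333 = 9.0 cmH2O·s/L.
C = Vt/(Pplat − PEEP) = 439.98 / (19.0 − 8) = 439.98/11.0 = 39.998 mL/cmH2O.
τ = R × C = 9.0 × 0.04 L/cmH2O = 0.36 s.
Fraction remaining = e^(−Te/τ) = e^(−0.48/0.36) = 0.2636; trapped volume = 439.98 × 0.2636 = 115.98 mL.
Additional alveolar pressure from trapping ≈ V_trapped / C = 115.98 / 39.998 = 2.9 cmH2O.

2.9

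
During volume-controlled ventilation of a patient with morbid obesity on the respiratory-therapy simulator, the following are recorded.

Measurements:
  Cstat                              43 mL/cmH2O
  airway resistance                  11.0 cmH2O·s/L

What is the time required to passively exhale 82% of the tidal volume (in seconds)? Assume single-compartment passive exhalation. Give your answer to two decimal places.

0.81

τ = R × C = 11.0 × 43 mL/cmH2O = 11.0 × 0.043 L/cmH2O = 0.473 s.
Exhaled fraction f = 1 − e^(−t/τ) → t = −τ·ln(1 − f) = −0.473·ln(0.18) = 0.8111 s.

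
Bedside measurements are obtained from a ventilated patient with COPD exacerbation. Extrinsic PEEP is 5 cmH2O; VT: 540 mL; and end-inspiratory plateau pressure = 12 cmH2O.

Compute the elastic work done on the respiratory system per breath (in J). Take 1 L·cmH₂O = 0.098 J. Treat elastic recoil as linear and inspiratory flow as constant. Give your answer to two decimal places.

Elastic work ≈ ½ × (Pplat − PEEP) × Vt = 0.5 × (12 − 5) × 0.540 L = 0.5 × 7.0 × 0.540 = 1.89 L·cmH2O.
× 0.098 J/(L·cmH2O) → 0.1852 J.

0.19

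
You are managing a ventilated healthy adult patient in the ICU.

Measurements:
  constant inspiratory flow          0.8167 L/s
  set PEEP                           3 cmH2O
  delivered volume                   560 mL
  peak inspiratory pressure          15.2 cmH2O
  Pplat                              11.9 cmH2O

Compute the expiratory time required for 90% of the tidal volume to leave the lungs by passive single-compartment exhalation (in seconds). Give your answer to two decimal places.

R = (PIP − Pplat)/V̇ = (15.2 − 11.9) / 0.8167 = 3.3/0.8167 = 4.041 cmH2O·s/L.
C = Vt/(Pplat − PEEP) = 560.0 / (11.9 − 3) = 560.0/8.9 = 62.921 mL/cmH2O.
τ = R × C = 4.041 × 0.06292 L/cmH2O = 0.2543 s.
t = −τ·ln(1 − 0.90) = −0.2543·ln(0.1) = 0.5855 s.

0.59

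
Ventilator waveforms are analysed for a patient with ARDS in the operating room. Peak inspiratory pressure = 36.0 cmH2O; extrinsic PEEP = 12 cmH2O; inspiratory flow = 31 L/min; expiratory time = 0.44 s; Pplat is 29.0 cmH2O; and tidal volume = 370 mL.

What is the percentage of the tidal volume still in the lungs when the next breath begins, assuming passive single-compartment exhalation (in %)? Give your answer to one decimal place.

Flow: 31 L/min ÷ 60 = 0.5167 L/s.
R = (PIP − Pplat)/V̇ = (36.0 − 29.0) / 0.5167 = 7.0/0.5167 = 13.548 cmH2O·s/L.
C = Vt/(Pplat − PEEP) = 370.0 / (29.0 − 12) = 370.0/17.0 = 21.765 mL/cmH2O.
τ = R × C = 13.548 × 0.02177 L/cmH2O = 0.2949 s.
Fraction remaining at end-expiration = e^(−Te/τ) = e^(−0.44/0.2949) = 0.2249 → 22.49%.

22.5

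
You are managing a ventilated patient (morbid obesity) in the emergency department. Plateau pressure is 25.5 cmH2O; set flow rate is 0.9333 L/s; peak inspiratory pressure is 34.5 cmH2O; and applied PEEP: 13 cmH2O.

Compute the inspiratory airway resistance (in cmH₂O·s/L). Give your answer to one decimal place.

Raw = (PIP − Pplat) / flow = (34.5 − 25.5) / 0.9333 = 9.0 / 0.9333 = 9.643 cmH2O·s/L.

9.6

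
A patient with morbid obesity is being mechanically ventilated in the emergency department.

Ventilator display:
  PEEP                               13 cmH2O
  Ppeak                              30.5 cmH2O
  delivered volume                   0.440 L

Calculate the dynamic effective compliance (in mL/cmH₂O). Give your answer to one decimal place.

25.1

Dynamic compliance = Vt / (PIP − PEEP) = 440 / (30.5 − 13) = 440 / 17.5 = 25.143 mL/cmH2O.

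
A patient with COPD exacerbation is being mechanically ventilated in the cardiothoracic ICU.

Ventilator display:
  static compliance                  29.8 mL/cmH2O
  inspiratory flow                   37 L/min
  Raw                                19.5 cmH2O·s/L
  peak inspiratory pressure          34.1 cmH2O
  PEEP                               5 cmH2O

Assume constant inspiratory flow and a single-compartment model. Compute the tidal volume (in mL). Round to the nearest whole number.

Flow: 37 L/min ÷ 60 = 0.6167 L/s.
Equation of motion (constant flow): PIP = Vt/C + R·V̇ + PEEP.
Vt/C = PIP − R·V̇ − PEEP = 34.1 − 12.026 − 5 = 17.074 cmH2O.
Vt = C × 17.074 = 29.8 × 17.074 = 508.81 mL.

509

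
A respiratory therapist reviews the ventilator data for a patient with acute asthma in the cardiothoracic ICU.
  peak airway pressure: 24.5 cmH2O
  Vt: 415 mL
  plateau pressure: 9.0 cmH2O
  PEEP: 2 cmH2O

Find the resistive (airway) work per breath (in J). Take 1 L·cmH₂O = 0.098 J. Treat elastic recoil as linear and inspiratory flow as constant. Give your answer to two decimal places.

0.63

With constant inspiratory flow the resistive pressure is constant at PIP − Pplat = 24.5 − 9.0 = 15.5 cmH2O, so resistive work = 15.5 × 0.415 = 6.433 L·cmH2O.
× 0.098 J/(L·cmH2O) → 0.6304 J.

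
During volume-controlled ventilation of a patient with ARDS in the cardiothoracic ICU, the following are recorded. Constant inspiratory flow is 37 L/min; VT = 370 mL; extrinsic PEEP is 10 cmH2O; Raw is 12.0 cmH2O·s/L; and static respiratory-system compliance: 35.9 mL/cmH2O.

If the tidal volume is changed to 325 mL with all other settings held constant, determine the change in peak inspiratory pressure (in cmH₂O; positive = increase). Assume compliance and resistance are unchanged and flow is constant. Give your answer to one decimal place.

PIP = Vt/C + R·V̇ + PEEP (constant-flow equation of motion).
Only the elastic term changes: ΔPIP = ΔVt / C = (325 − 370) / 35.9 = -1.253 cmH2O.

-1.3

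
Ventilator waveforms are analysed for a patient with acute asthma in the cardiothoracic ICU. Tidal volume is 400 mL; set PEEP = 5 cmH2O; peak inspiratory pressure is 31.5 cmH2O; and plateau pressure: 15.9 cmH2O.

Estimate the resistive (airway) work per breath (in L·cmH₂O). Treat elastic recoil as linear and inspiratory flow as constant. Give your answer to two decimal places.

6.24

With constant inspiratory flow the resistive pressure is constant at PIP − Pplat = 31.5 − 15.9 = 15.6 cmH2O, so resistive work = 15.6 × 0.400 = 6.24 L·cmH2O.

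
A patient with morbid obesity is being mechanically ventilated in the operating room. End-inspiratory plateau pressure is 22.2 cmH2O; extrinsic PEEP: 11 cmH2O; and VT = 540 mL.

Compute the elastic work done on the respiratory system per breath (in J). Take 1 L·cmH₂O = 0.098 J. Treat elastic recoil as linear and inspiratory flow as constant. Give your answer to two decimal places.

0.30

Elastic work ≈ ½ × (Pplat − PEEP) × Vt = 0.5 × (22.2 − 11) × 0.540 L = 0.5 × 11.2 × 0.540 = 3.024 L·cmH2O.
× 0.098 J/(L·cmH2O) → 0.2964 J.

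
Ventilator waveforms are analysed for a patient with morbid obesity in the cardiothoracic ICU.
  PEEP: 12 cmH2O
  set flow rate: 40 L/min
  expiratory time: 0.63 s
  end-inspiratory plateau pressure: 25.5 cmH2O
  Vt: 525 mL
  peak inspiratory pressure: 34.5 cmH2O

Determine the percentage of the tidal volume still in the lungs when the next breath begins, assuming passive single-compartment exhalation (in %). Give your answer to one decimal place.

30.1

Flow: 40 L/min ÷ 60 = 0.6667 L/s.
R = (PIP − Pplat)/V̇ = (34.5 − 25.5) / 0.6667 = 9.0/0.6667 = 13.499 cmH2O·s/L.
C = Vt/(Pplat − PEEP) = 525.0 / (25.5 − 12) = 525.0/13.5 = 38.889 mL/cmH2O.
τ = R × C = 13.499 × 0.03889 L/cmH2O = 0.525 s.
Fraction remaining at end-expiration = e^(−Te/τ) = e^(−0.63/0.525) = 0.3012 → 30.12%.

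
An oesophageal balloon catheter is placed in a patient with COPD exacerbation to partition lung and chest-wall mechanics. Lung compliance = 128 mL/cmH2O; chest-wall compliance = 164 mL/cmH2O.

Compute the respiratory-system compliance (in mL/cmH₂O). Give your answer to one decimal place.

Lung and chest wall are elastances in series: 1/Crs = 1/CL + 1/Ccw.
1/Crs = 1/128 + 1/164 = 0.01391.
Crs = 71.891 mL/cmH2O.

71.9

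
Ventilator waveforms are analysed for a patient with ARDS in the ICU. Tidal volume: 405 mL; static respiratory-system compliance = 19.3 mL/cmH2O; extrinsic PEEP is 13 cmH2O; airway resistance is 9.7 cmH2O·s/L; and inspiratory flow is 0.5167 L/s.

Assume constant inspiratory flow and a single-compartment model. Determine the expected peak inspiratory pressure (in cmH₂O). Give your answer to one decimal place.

39.0

Equation of motion (constant flow): PIP = Vt/C + R·V̇ + PEEP.
PIP = 405/19.3 + 9.7×0.5167 + 13 = 20.984 + 5.012 + 13 = 38.996 cmH2O.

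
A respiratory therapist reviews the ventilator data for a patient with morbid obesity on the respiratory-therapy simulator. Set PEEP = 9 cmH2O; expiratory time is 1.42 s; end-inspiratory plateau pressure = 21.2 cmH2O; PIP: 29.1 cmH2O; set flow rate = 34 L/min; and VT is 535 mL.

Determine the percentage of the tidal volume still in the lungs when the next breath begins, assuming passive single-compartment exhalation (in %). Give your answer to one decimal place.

Flow: 34 L/min ÷ 60 = 0.5667 L/s.
R = (PIP − Pplat)/V̇ = (29.1 − 21.2) / 0.5667 = 7.9/0.5667 = 13.94 cmH2O·s/L.
C = Vt/(Pplat − PEEP) = 535.0 / (21.2 − 9) = 535.0/12.2 = 43.852 mL/cmH2O.
τ = R × C = 13.94 × 0.04385 L/cmH2O = 0.6113 s.
Fraction remaining at end-expiration = e^(−Te/τ) = e^(−1.42/0.6113) = 0.09799 → 9.799%.

9.8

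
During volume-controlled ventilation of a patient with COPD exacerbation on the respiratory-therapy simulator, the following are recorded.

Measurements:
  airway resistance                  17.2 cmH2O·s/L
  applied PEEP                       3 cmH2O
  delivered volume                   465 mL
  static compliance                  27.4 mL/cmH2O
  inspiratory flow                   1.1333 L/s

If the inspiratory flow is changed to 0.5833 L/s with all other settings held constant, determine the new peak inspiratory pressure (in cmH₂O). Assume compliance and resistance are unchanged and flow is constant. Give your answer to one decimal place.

30.0

PIP = Vt/C + R·V̇ + PEEP (constant-flow equation of motion).
Only the resistive term changes: ΔPIP = R × ΔV̇ = 17.2 × (0.5833 − 1.1333) = 17.2 × -0.55 = -9.46 cmH2O.
Original PIP = 465/27.4 + 17.2×1.1333 + 3 = 39.464 cmH2O; new PIP = 39.464 + (-9.46) = 30.004 cmH2O.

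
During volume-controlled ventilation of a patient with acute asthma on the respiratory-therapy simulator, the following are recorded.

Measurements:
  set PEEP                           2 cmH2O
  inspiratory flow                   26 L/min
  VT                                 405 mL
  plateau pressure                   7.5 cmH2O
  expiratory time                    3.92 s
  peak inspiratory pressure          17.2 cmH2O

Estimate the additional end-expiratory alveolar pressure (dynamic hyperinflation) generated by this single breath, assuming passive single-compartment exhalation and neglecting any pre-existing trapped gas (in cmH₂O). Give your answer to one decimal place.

Flow: 26 L/min ÷ 60 = 0.4333 L/s.
R = (PIP − Pplat)/V̇ = (17.2 − 7.5) / 0.4333 = 9.7/0.4333 = 22.386 cmH2O·s/L.
C = Vt/(Pplat − PEEP) = 405.0 / (7.5 − 2) = 405.0/5.5 = 73.636 mL/cmH2O.
τ = R × C = 22.386 × 0.07364 L/cmH2O = 1.649 s.
Fraction remaining = e^(−Te/τ) = e^(−3.92/1.649) = 0.09281; trapped volume = 405.0 × 0.09281 = 37.588 mL.
Additional alveolar pressure from trapping ≈ V_trapped / C = 37.588 / 73.636 = 0.5105 cmH2O.

0.5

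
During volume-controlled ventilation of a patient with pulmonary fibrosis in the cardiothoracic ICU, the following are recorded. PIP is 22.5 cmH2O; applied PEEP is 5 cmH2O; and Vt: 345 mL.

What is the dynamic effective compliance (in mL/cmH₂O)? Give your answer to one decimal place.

19.7

Dynamic compliance = Vt / (PIP − PEEP) = 345 / (22.5 − 5) = 345 / 17.5 = 19.714 mL/cmH2O.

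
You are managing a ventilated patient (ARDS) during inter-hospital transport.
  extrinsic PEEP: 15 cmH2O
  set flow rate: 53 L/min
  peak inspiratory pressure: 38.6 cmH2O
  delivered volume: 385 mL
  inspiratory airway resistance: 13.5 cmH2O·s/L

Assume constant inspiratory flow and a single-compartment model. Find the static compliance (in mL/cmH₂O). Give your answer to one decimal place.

Flow: 53 L/min ÷ 60 = 0.8833 L/s.
Equation of motion (constant flow): PIP = Vt/C + R·V̇ + PEEP.
Vt/C = PIP − R·V̇ − PEEP = 38.6 − 13.5×0.8833 − 15 = 38.6 − 11.925 − 15 = 11.675 cmH2O.
C = Vt / 11.675 = 385 / 11.675 = 32.976 mL/cmH2O.

33.0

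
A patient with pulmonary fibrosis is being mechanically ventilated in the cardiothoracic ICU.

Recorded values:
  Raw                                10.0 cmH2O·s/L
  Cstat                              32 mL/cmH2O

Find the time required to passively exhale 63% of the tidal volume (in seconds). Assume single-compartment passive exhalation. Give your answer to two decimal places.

τ = R × C = 10.0 × 32 mL/cmH2O = 10.0 × 0.032 L/cmH2O = 0.32 s.
Exhaled fraction f = 1 − e^(−t/τ) → t = −τ·ln(1 − f) = −0.32·ln(0.37) = 0.3182 s.

0.32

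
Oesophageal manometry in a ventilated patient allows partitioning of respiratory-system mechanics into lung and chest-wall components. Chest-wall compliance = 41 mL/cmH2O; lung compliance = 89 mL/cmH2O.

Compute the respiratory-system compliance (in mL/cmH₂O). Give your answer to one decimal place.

Lung and chest wall are elastances in series: 1/Crs = 1/CL + 1/Ccw.
1/Crs = 1/89 + 1/41 = 0.03563.
Crs = 28.066 mL/cmH2O.

28.1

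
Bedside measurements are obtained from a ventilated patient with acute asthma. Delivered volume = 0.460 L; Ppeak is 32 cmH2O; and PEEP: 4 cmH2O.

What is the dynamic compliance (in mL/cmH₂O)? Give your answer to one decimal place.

Dynamic compliance = Vt / (PIP − PEEP) = 460 / (32 − 4) = 460 / 28.0 = 16.429 mL/cmH2O.

16.4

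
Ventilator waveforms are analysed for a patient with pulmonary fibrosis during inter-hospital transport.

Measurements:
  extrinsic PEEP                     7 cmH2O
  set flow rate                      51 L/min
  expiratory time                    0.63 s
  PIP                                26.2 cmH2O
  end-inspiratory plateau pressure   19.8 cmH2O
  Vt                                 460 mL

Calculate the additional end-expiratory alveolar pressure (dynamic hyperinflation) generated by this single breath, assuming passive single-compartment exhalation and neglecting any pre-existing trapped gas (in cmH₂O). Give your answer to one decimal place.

Flow: 51 L/min ÷ 60 = 0.85 L/s.
R = (PIP − Pplat)/V̇ = (26.2 − 19.8) / 0.85 = 6.4/0.85 = 7.529 cmH2O·s/L.
C = Vt/(Pplat − PEEP) = 460.0 / (19.8 − 7) = 460.0/12.8 = 35.938 mL/cmH2O.
τ = R × C = 7.529 × 0.03594 L/cmH2O = 0.2706 s.
Fraction remaining = e^(−Te/τ) = e^(−0.63/0.2706) = 0.09747; trapped volume = 460.0 × 0.09747 = 44.836 mL.
Additional alveolar pressure from trapping ≈ V_trapped / C = 44.836 / 35.938 = 1.248 cmH2O.

1.2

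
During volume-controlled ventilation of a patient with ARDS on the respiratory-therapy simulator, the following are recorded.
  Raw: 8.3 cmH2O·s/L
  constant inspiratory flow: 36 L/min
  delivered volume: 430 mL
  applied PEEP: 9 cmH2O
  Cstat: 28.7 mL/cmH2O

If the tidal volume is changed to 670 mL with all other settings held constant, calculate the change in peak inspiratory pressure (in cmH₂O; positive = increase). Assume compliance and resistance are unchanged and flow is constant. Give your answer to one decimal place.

8.4

PIP = Vt/C + R·V̇ + PEEP (constant-flow equation of motion).
Only the elastic term changes: ΔPIP = ΔVt / C = (670 − 430) / 28.7 = 8.362 cmH2O.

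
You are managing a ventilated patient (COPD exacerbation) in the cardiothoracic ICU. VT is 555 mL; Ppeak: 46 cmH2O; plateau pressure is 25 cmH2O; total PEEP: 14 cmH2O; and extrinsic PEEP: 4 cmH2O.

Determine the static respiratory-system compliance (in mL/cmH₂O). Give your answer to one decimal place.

End-expiratory occlusion gives total PEEP = 14 cmH2O (intrinsic PEEP = 14 − 4 = 10). Use total PEEP for the elastic gradient.
Cstat = Vt / (Pplat − PEEPtotal) = 555 / (25 − 14) = 555 / 11.0 = 50.455 mL/cmH2O.

50.5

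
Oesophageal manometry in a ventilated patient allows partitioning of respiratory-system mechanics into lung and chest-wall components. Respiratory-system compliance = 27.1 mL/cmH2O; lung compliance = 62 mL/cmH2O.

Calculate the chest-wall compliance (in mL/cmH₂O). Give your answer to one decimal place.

48.1

1/Ccw = 1/Crs − 1/CL.
1/Ccw = 1/27.1 − 1/62 = 0.02077.
Ccw = 48.146 mL/cmH2O.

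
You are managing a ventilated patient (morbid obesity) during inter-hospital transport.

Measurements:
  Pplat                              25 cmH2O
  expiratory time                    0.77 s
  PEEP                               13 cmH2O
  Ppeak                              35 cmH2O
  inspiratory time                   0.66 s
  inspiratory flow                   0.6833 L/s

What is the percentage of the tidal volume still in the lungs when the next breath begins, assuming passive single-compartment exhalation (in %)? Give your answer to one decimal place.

Vt = flow × Ti = 0.6833 L/s × 0.66 s × 1000 mL/L = 450.98 mL.
R = (PIP − Pplat)/V̇ = (35 − 25) / 0.6833 = 10.0/0.6833 = 14.635 cmH2O·s/L.
C = Vt/(Pplat − PEEP) = 450.98 / (25 − 13) = 450.98/12.0 = 37.582 mL/cmH2O.
τ = R × C = 14.635 × 0.03758 L/cmH2O = 0.55 s.
Fraction remaining at end-expiration = e^(−Te/τ) = e^(−0.77/0.55) = 0.2466 → 24.66%.

24.7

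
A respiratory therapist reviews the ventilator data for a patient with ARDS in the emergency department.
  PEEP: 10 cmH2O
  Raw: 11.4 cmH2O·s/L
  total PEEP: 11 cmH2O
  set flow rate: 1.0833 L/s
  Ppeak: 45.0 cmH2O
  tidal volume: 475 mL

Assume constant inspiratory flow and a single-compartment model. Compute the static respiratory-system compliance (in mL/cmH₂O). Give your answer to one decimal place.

Total PEEP = 11 cmH2O (set 10 + intrinsic 1); this is the baseline alveolar pressure.
Equation of motion (constant flow): PIP = Vt/C + R·V̇ + PEEP.
Vt/C = PIP − R·V̇ − PEEP = 45.0 − 11.4×1.0833 − 11 = 45.0 − 12.35 − 11 = 21.65 cmH2O.
C = Vt / 21.65 = 475 / 21.65 = 21.94 mL/cmH2O.

21.9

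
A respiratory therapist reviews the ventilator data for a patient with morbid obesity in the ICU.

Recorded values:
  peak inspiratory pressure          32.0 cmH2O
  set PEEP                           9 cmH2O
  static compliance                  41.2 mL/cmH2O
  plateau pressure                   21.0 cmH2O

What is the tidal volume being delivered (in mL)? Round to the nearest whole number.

494

Vt = Cstat × (Pplat − PEEP) = 41.2 × (21.0 − 9) = 41.2 × 12.0 = 494.4 mL.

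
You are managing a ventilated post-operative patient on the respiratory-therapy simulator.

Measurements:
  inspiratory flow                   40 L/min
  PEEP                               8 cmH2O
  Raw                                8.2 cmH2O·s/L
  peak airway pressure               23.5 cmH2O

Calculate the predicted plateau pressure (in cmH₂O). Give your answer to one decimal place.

18.0

Flow: 40 L/min ÷ 60 = 0.6667 L/s.
Pplat = PIP − Raw × flow = 23.5 − 8.2 × 0.6667 = 23.5 − 5.467 = 18.033 cmH2O.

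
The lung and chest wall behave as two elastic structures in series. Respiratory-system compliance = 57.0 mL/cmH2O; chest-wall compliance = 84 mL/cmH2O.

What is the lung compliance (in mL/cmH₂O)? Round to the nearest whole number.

177

1/CL = 1/Crs − 1/Ccw.
1/CL = 1/57.0 − 1/84 = 0.005639.
CL = 177.34 mL/cmH2O.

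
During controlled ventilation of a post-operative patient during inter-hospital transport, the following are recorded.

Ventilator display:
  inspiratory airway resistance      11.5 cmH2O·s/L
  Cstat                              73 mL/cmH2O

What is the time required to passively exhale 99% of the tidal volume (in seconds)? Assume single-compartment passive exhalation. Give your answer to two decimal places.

τ = R × C = 11.5 × 73 mL/cmH2O = 11.5 × 0.073 L/cmH2O = 0.8395 s.
Exhaled fraction f = 1 − e^(−t/τ) → t = −τ·ln(1 − f) = −0.8395·ln(0.01) = 3.866 s.

3.87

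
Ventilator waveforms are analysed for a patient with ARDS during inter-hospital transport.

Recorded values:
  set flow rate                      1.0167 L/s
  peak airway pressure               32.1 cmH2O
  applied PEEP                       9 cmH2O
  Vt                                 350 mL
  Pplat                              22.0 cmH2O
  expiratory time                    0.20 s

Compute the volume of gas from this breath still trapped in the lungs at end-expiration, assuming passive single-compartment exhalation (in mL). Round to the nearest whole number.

166

R = (PIP − Pplat)/V̇ = (32.1 − 22.0) / 1.0167 = 10.1/1.0167 = 9.934 cmH2O·s/L.
C = Vt/(Pplat − PEEP) = 350.0 / (22.0 − 9) = 350.0/13.0 = 26.923 mL/cmH2O.
τ = R × C = 9.934 × 0.02692 L/cmH2O = 0.2674 s.
Fraction remaining = e^(−Te/τ) = e^(−0.20/0.2674) = 0.4733.
Trapped volume = 350.0 × 0.4733 = 165.66 mL.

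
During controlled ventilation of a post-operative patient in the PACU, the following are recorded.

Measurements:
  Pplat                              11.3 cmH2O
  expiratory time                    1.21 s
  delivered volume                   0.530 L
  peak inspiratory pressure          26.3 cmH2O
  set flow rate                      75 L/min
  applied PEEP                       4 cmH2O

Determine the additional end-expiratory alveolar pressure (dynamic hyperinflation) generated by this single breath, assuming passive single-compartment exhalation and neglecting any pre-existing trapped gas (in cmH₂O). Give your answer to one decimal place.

1.8

Flow: 75 L/min ÷ 60 = 1.25 L/s.
R = (PIP − Pplat)/V̇ = (26.3 − 11.3) / 1.25 = 15.0/1.25 = 12.0 cmH2O·s/L.
C = Vt/(Pplat − PEEP) = 530.0 / (11.3 − 4) = 530.0/7.3 = 72.603 mL/cmH2O.
τ = R × C = 12.0 × 0.0726 L/cmH2O = 0.8712 s.
Fraction remaining = e^(−Te/τ) = e^(−1.21/0.8712) = 0.2494; trapped volume = 530.0 × 0.2494 = 132.18 mL.
Additional alveolar pressure from trapping ≈ V_trapped / C = 132.18 / 72.603 = 1.821 cmH2O.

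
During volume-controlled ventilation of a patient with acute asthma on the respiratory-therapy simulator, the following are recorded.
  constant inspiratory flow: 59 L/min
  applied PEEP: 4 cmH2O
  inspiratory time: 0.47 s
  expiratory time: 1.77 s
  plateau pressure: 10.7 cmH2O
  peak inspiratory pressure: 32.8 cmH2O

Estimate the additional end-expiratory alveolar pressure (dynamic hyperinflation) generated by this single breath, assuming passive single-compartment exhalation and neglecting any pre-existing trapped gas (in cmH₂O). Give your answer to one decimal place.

Flow: 59 L/min ÷ 60 = 0.9833 L/s.
Vt = flow × Ti = 0.9833 L/s × 0.47 s × 1000 mL/L = 462.15 mL.
R = (PIP − Pplat)/V̇ = (32.8 − 10.7) / 0.9833 = 22.1/0.9833 = 22.475 cmH2O·s/L.
C = Vt/(Pplat − PEEP) = 462.15 / (10.7 − 4) = 462.15/6.7 = 68.978 mL/cmH2O.
τ = R × C = 22.475 × 0.06898 L/cmH2O = 1.55 s.
Fraction remaining = e^(−Te/τ) = e^(−1.77/1.55) = 0.3192; trapped volume = 462.15 × 0.3192 = 147.52 mL.
Additional alveolar pressure from trapping ≈ V_trapped / C = 147.52 / 68.978 = 2.139 cmH2O.

2.1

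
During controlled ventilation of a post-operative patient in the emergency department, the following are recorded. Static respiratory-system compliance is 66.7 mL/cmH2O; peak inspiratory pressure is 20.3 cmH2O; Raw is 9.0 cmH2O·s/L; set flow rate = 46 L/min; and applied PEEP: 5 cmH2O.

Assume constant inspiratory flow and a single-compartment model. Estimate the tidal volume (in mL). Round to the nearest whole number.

560

Flow: 46 L/min ÷ 60 = 0.7667 L/s.
Equation of motion (constant flow): PIP = Vt/C + R·V̇ + PEEP.
Vt/C = PIP − R·V̇ − PEEP = 20.3 − 6.9 − 5 = 8.4 cmH2O.
Vt = C × 8.4 = 66.7 × 8.4 = 560.28 mL.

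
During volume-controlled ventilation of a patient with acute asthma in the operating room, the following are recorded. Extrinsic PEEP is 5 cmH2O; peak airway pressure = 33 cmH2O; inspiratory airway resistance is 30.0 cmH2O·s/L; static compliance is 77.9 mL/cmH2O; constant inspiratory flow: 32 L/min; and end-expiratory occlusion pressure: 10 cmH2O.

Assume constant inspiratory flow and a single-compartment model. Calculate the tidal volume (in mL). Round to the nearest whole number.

545

Flow: 32 L/min ÷ 60 = 0.5333 L/s.
Total PEEP = 10 cmH2O (set 5 + intrinsic 5); this is the baseline alveolar pressure.
Equation of motion (constant flow): PIP = Vt/C + R·V̇ + PEEP.
Vt/C = PIP − R·V̇ − PEEP = 33 − 15.999 − 10 = 7.001 cmH2O.
Vt = C × 7.001 = 77.9 × 7.001 = 545.38 mL.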